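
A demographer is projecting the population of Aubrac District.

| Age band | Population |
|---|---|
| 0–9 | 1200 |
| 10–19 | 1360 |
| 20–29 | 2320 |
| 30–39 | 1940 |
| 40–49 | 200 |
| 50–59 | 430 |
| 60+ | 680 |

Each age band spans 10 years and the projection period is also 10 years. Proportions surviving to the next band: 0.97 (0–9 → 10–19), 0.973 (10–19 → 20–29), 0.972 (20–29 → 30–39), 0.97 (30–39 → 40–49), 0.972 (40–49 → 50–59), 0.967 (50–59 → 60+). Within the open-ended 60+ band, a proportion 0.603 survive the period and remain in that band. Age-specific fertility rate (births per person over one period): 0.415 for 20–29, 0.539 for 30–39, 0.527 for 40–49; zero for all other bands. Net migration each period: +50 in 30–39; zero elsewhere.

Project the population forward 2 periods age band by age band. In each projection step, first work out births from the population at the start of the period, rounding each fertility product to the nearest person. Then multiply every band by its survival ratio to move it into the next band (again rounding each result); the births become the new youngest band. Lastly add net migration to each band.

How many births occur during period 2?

Call the groups 1 to 7, youngest first.
[period 1]
Births: 2320 × 0.415 = 963, 1940 × 0.539 = 1046, 200 × 0.527 = 105 ⇒ total 2114
Group 2: 1200 × 0.97 = 1164
Group 3: 1360 × 0.973 = 1323
Group 4: 2320 × 0.972 = 2255
Group 5: 1940 × 0.97 = 1882
Group 6: 200 × 0.972 = 194
Group 7: 430 × 0.967 + 680 × 0.603 = 416 + 410 = 826
Net migration: Group 4 + 50 → 2305
→ [2114, 1164, 1323, 2305, 1882, 194, 826]
[period 2]
Births: 1323 × 0.415 = 549, 2305 × 0.539 = 1242, 1882 × 0.527 = 992 ⇒ total 2783
Group 2: 2114 × 0.97 = 2051
Group 3: 1164 × 0.973 = 1133
Group 4: 1323 × 0.972 = 1286
Group 5: 2305 × 0.97 = 2236
Group 6: 1882 × 0.972 = 1829
Group 7: 194 × 0.967 + 826 × 0.603 = 188 + 498 = 686
Net migration: Group 4 + 50 → 1336
→ [2783, 2051, 1133, 1336, 2236, 1829, 686]

2783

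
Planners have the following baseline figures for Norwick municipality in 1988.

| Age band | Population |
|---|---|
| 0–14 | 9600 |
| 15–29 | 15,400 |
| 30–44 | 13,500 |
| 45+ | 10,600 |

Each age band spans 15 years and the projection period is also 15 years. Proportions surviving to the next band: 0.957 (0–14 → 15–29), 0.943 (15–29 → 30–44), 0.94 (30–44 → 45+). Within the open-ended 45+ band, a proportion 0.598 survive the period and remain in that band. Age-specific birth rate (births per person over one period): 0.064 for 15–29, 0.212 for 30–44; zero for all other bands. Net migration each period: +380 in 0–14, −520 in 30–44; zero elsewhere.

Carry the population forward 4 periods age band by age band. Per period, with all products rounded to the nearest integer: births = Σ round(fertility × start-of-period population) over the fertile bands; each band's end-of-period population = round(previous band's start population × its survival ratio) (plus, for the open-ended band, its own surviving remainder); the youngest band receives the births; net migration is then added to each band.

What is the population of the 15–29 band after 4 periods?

2263

After projecting period 1:
Births: 15400 × 0.064 = 986 ; 13500 × 0.212 = 2862 ⇒ total 3848
15–29: 9600 × 0.957 = 9187
30–44: 15400 × 0.943 = 14522
45+: 13500 × 0.94 + 10600 × 0.598 = 12690 + 6339 = 19029
Net migration: 0–14 + 380 → 4228; 30–44 − 520 → 14002
Population now: 0–14=4228, 15–29=9187, 30–44=14002, 45+=19029
After projecting period 2:
Births: 9187 × 0.064 = 588 ; 14002 × 0.212 = 2968 ⇒ total 3556
15–29: 4228 × 0.957 = 4046
30–44: 9187 × 0.943 = 8663
45+: 14002 × 0.94 + 19029 × 0.598 = 13162 + 11379 = 24541
Net migration: 0–14 + 380 → 3936; 30–44 − 520 → 8143
Population now: 0–14=3936, 15–29=4046, 30–44=8143, 45+=24541
After projecting period 3:
Births: 4046 × 0.064 = 259 ; 8143 × 0.212 = 1726 ⇒ total 1985
15–29: 3936 × 0.957 = 3767
30–44: 4046 × 0.943 = 3815
45+: 8143 × 0.94 + 24541 × 0.598 = 7654 + 14676 = 22330
Net migration: 0–14 + 380 → 2365; 30–44 − 520 → 3295
Population now: 0–14=2365, 15–29=3767, 30–44=3295, 45+=22330
After projecting period 4:
Births: 3767 × 0.064 = 241 ; 3295 × 0.212 = 699 ⇒ total 940
15–29: 2365 × 0.957 = 2263
30–44: 3767 × 0.943 = 3552
45+: 3295 × 0.94 + 22330 × 0.598 = 3097 + 13353 = 16450
Net migration: 0–14 + 380 → 1320; 30–44 − 520 → 3032
Population now: 0–14=1320, 15–29=2263, 30–44=3032, 45+=16450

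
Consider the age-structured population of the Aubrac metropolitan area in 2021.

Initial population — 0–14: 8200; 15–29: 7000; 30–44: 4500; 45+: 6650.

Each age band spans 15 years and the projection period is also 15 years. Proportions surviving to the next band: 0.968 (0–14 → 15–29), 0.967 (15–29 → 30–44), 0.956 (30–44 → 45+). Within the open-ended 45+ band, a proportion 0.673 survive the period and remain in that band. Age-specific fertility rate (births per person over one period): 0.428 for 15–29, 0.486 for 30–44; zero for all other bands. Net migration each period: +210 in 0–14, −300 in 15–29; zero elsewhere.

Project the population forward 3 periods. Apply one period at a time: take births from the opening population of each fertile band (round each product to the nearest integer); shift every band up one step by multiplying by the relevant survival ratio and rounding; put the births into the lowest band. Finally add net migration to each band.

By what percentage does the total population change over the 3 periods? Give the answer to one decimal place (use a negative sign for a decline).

22.6

Let band 1 be 0–14 through band 4 = 45+.
— Period 1 —
Births: 7000 * 0.428 = 2996  |  4500 * 0.486 = 2187 ⇒ total 5183
Band 2: 8200 * 0.968 = 7938
Band 3: 7000 * 0.967 = 6769
Band 4: 4500 * 0.956 + 6650 * 0.673 = 4302 + 4475 = 8777
Net migration: Band 1 + 210 → 5393; Band 2 − 300 → 7638
Population now: 0–14=5393, 15–29=7638, 30–44=6769, 45+=8777
— Period 2 —
Births: 7638 * 0.428 = 3269  |  6769 * 0.486 = 3290 ⇒ total 6559
Band 2: 5393 * 0.968 = 5220
Band 3: 7638 * 0.967 = 7386
Band 4: 6769 * 0.956 + 8777 * 0.673 = 6471 + 5907 = 12378
Net migration: Band 1 + 210 → 6769; Band 2 − 300 → 4920
Population now: 0–14=6769, 15–29=4920, 30–44=7386, 45+=12378
— Period 3 —
Births: 4920 * 0.428 = 2106  |  7386 * 0.486 = 3590 ⇒ total 5696
Band 2: 6769 * 0.968 = 6552
Band 3: 4920 * 0.967 = 4758
Band 4: 7386 * 0.956 + 12378 * 0.673 = 7061 + 8330 = 15391
Net migration: Band 1 + 210 → 5906; Band 2 − 300 → 6252
Population now: 0–14=5906, 15–29=6252, 30–44=4758, 45+=15391
Total: 26350 → 32307; change = 5957; percentage change = 22.6%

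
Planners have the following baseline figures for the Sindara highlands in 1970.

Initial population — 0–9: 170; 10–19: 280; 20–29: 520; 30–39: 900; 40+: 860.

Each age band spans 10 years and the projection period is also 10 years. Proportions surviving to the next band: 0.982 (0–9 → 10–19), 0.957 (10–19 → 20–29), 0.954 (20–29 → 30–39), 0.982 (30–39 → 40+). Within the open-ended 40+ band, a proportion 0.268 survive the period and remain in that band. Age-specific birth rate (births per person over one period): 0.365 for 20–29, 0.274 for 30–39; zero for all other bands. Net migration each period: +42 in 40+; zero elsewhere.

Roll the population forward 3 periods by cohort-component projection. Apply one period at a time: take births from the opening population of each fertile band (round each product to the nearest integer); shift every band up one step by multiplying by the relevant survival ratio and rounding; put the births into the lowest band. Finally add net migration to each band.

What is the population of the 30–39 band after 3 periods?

Call the bands 1 to 5, youngest first.
— Period 1 —
Births: 520 * 0.365 = 190, 900 * 0.274 = 247 → 437
Band 2: 170 * 0.982 = 167
Band 3: 280 * 0.957 = 268
Band 4: 520 * 0.954 = 496
Band 5: 900 * 0.982 + 860 * 0.268 = 884 + 230 = 1114
Net migration: Band 5 + 42 → 1156
End of period: [437, 167, 268, 496, 1156]
— Period 2 —
Births: 268 * 0.365 = 98, 496 * 0.274 = 136 → 234
Band 2: 437 * 0.982 = 429
Band 3: 167 * 0.957 = 160
Band 4: 268 * 0.954 = 256
Band 5: 496 * 0.982 + 1156 * 0.268 = 487 + 310 = 797
Net migration: Band 5 + 42 → 839
End of period: [234, 429, 160, 256, 839]
— Period 3 —
Births: 160 * 0.365 = 58, 256 * 0.274 = 70 → 128
Band 2: 234 * 0.982 = 230
Band 3: 429 * 0.957 = 411
Band 4: 160 * 0.954 = 153
Band 5: 256 * 0.982 + 839 * 0.268 = 251 + 225 = 476
Net migration: Band 5 + 42 → 518
End of period: [128, 230, 411, 153, 518]

153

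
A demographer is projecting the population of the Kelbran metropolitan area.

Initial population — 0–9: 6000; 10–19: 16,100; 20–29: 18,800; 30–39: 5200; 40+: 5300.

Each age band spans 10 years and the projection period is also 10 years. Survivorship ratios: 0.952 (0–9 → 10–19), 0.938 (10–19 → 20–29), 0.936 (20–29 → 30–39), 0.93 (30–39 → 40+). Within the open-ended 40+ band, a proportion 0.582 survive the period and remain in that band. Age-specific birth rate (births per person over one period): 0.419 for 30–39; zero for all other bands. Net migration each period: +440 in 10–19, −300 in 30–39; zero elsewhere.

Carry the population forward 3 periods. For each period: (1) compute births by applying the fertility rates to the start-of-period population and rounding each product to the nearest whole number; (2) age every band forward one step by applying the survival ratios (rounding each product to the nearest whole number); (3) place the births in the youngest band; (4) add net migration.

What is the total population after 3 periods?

45508

— Period 1 —
Births: 5200 × 0.419 = 2179
10–19: 6000 × 0.952 = 5712
20–29: 16100 × 0.938 = 15102
30–39: 18800 × 0.936 = 17597
40+: 5200 × 0.93 + 5300 × 0.582 = 4836 + 3085 = 7921
Net migration: 10–19 + 440 → 6152; 30–39 − 300 → 17297
Population now: 0–9=2179, 10–19=6152, 20–29=15102, 30–39=17297, 40+=7921
— Period 2 —
Births: 17297 × 0.419 = 7247
10–19: 2179 × 0.952 = 2074
20–29: 6152 × 0.938 = 5771
30–39: 15102 × 0.936 = 14135
40+: 17297 × 0.93 + 7921 × 0.582 = 16086 + 4610 = 20696
Net migration: 10–19 + 440 → 2514; 30–39 − 300 → 13835
Population now: 0–9=7247, 10–19=2514, 20–29=5771, 30–39=13835, 40+=20696
— Period 3 —
Births: 13835 × 0.419 = 5797
10–19: 7247 × 0.952 = 6899
20–29: 2514 × 0.938 = 2358
30–39: 5771 × 0.936 = 5402
40+: 13835 × 0.93 + 20696 × 0.582 = 12867 + 12045 = 24912
Net migration: 10–19 + 440 → 7339; 30–39 − 300 → 5102
Population now: 0–9=5797, 10–19=7339, 20–29=2358, 30–39=5102, 40+=24912
Total after period 3: 5797 + 7339 + 2358 + 5102 + 24912 = 45508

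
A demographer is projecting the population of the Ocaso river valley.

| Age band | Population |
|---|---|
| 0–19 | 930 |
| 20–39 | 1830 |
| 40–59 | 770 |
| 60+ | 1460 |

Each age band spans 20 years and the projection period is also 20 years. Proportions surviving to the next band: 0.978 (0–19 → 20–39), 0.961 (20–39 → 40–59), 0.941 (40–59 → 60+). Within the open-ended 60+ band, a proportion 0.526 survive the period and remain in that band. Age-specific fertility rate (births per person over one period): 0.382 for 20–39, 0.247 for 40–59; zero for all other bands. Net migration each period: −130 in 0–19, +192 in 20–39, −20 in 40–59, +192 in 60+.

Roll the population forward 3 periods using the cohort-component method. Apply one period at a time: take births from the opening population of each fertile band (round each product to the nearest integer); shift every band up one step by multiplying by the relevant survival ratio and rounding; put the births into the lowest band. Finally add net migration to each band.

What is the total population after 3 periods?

— Period 1 —
Births: 1830 × 0.382 = 699  |  770 × 0.247 = 190 → total 889
20–39: 930 × 0.978 = 910
40–59: 1830 × 0.961 = 1759
60+: 770 × 0.941 + 1460 × 0.526 = 725 + 768 = 1493
Net migration: 0–19 − 130 → 759; 20–39 + 192 → 1102; 40–59 − 20 → 1739; 60+ + 192 → 1685
→ [759, 1102, 1739, 1685]
— Period 2 —
Births: 1102 × 0.382 = 421  |  1739 × 0.247 = 430 → total 851
20–39: 759 × 0.978 = 742
40–59: 1102 × 0.961 = 1059
60+: 1739 × 0.941 + 1685 × 0.526 = 1636 + 886 = 2522
Net migration: 0–19 − 130 → 721; 20–39 + 192 → 934; 40–59 − 20 → 1039; 60+ + 192 → 2714
→ [721, 934, 1039, 2714]
— Period 3 —
Births: 934 × 0.382 = 357  |  1039 × 0.247 = 257 → total 614
20–39: 721 × 0.978 = 705
40–59: 934 × 0.961 = 898
60+: 1039 × 0.941 + 2714 × 0.526 = 978 + 1428 = 2406
Net migration: 0–19 − 130 → 484; 20–39 + 192 → 897; 40–59 − 20 → 878; 60+ + 192 → 2598
→ [484, 897, 878, 2598]
Total after period 3: 484 + 897 + 878 + 2598 = 4857

4857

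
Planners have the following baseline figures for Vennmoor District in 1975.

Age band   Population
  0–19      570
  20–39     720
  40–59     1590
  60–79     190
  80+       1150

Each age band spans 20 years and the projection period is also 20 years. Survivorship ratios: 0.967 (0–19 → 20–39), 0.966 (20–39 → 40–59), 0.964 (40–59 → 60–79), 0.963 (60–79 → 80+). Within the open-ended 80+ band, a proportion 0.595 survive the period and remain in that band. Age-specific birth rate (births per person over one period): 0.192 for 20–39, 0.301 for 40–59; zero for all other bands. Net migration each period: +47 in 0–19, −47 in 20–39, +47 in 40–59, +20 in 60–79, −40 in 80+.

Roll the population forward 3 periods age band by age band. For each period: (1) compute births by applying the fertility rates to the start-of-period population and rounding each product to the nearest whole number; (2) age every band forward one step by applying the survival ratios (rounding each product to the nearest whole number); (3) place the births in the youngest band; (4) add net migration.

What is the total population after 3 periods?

[period 1]
Births: 720 × 0.192 = 138  |  1590 × 0.301 = 479 → total 617
20–39: 570 × 0.967 = 551
40–59: 720 × 0.966 = 696
60–79: 1590 × 0.964 = 1533
80+: 190 × 0.963 + 1150 × 0.595 = 183 + 684 = 867
Net migration: 0–19 + 47 → 664; 20–39 − 47 → 504; 40–59 + 47 → 743; 60–79 + 20 → 1553; 80+ − 40 → 827
End of period: [664, 504, 743, 1553, 827]
[period 2]
Births: 504 × 0.192 = 97  |  743 × 0.301 = 224 → total 321
20–39: 664 × 0.967 = 642
40–59: 504 × 0.966 = 487
60–79: 743 × 0.964 = 716
80+: 1553 × 0.963 + 827 × 0.595 = 1496 + 492 = 1988
Net migration: 0–19 + 47 → 368; 20–39 − 47 → 595; 40–59 + 47 → 534; 60–79 + 20 → 736; 80+ − 40 → 1948
End of period: [368, 595, 534, 736, 1948]
[period 3]
Births: 595 × 0.192 = 114  |  534 × 0.301 = 161 → total 275
20–39: 368 × 0.967 = 356
40–59: 595 × 0.966 = 575
60–79: 534 × 0.964 = 515
80+: 736 × 0.963 + 1948 × 0.595 = 709 + 1159 = 1868
Net migration: 0–19 + 47 → 322; 20–39 − 47 → 309; 40–59 + 47 → 622; 60–79 + 20 → 535; 80+ − 40 → 1828
End of period: [322, 309, 622, 535, 1828]
Total after period 3: 322 + 309 + 622 + 535 + 1828 = 3616

3616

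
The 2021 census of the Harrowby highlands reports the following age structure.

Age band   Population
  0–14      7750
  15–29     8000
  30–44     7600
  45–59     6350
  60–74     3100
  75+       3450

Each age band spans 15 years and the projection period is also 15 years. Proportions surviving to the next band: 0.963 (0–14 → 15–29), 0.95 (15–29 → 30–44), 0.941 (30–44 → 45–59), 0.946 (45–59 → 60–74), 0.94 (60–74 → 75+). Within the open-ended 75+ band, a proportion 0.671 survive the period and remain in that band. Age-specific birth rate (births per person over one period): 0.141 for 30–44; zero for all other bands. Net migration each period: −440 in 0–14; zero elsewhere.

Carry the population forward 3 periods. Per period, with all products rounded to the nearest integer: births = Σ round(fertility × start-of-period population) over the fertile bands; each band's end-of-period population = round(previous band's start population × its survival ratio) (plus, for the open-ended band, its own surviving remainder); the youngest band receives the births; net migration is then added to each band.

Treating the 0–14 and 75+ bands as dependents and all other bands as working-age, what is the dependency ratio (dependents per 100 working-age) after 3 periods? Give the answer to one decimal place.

89.3

Let band 1 be 0–14 through band 6 = 75+.
After projecting period 1:
Births: 7600 × 0.141 = 1072
Band 2: 7750 × 0.963 = 7463
Band 3: 8000 × 0.95 = 7600
Band 4: 7600 × 0.941 = 7152
Band 5: 6350 × 0.946 = 6007
Band 6: 3100 × 0.94 + 3450 × 0.671 = 2914 + 2315 = 5229
Net migration: Band 1 − 440 → 632
Population now: 0–14=632, 15–29=7463, 30–44=7600, 45–59=7152, 60–74=6007, 75+=5229
After projecting period 2:
Births: 7600 × 0.141 = 1072
Band 2: 632 × 0.963 = 609
Band 3: 7463 × 0.95 = 7090
Band 4: 7600 × 0.941 = 7152
Band 5: 7152 × 0.946 = 6766
Band 6: 6007 × 0.94 + 5229 × 0.671 = 5647 + 3509 = 9156
Net migration: Band 1 − 440 → 632
Population now: 0–14=632, 15–29=609, 30–44=7090, 45–59=7152, 60–74=6766, 75+=9156
After projecting period 3:
Births: 7090 × 0.141 = 1000
Band 2: 632 × 0.963 = 609
Band 3: 609 × 0.95 = 579
Band 4: 7090 × 0.941 = 6672
Band 5: 7152 × 0.946 = 6766
Band 6: 6766 × 0.94 + 9156 × 0.671 = 6360 + 6144 = 12504
Net migration: Band 1 − 440 → 560
Population now: 0–14=560, 15–29=609, 30–44=579, 45–59=6672, 60–74=6766, 75+=12504
Dependents (band 0–14 + band 75+) = 560 + 12504 = 13064; working-age = 14626; ratio = 13064/14626 × 100 = 89.3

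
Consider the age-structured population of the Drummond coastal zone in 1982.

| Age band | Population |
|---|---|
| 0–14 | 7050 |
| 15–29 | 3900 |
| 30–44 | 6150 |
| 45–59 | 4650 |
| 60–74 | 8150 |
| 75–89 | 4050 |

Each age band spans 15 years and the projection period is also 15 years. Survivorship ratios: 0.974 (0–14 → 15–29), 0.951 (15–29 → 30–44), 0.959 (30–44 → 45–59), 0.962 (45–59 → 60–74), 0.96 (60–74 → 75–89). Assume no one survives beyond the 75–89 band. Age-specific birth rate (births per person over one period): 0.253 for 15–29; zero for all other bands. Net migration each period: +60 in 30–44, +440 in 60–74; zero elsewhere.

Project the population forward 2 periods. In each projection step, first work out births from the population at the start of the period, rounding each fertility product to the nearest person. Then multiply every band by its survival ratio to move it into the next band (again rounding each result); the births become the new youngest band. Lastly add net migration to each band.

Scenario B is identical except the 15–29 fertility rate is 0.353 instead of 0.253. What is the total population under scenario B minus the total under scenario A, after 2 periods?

1067

(Groups numbered youngest = 1 to oldest = 6.)
Period 1.
Births: 3900 × 0.253 = 987
Group 2: 7050 × 0.974 = 6867
Group 3: 3900 × 0.951 = 3709
Group 4: 6150 × 0.959 = 5898
Group 5: 4650 × 0.962 = 4473
Group 6: 8150 × 0.96 = 7824
Net migration: Group 3 + 60 → 3769; Group 5 + 440 → 4913
Giving 987 / 6867 / 3769 / 5898 / 4913 / 7824.
Period 2.
Births: 6867 × 0.253 = 1737
Group 2: 987 × 0.974 = 961
Group 3: 6867 × 0.951 = 6531
Group 4: 3769 × 0.959 = 3614
Group 5: 5898 × 0.962 = 5674
Group 6: 4913 × 0.96 = 4716
Net migration: Group 3 + 60 → 6591; Group 5 + 440 → 6114
Giving 1737 / 961 / 6591 / 3614 / 6114 / 4716.
Scenario A total after 2 periods: 23733
Scenario B projection —
Period 1.
Births: 3900 × 0.353 = 1377
Group 2: 7050 × 0.974 = 6867
Group 3: 3900 × 0.951 = 3709
Group 4: 6150 × 0.959 = 5898
Group 5: 4650 × 0.962 = 4473
Group 6: 8150 × 0.96 = 7824
Net migration: Group 3 + 60 → 3769; Group 5 + 440 → 4913
Giving 1377 / 6867 / 3769 / 5898 / 4913 / 7824.
Period 2.
Births: 6867 × 0.353 = 2424
Group 2: 1377 × 0.974 = 1341
Group 3: 6867 × 0.951 = 6531
Group 4: 3769 × 0.959 = 3614
Group 5: 5898 × 0.962 = 5674
Group 6: 4913 × 0.96 = 4716
Net migration: Group 3 + 60 → 6591; Group 5 + 440 → 6114
Giving 2424 / 1341 / 6591 / 3614 / 6114 / 4716.
Scenario B total after 2 periods: 24800
Difference B − A = 24800 − 23733 = 1067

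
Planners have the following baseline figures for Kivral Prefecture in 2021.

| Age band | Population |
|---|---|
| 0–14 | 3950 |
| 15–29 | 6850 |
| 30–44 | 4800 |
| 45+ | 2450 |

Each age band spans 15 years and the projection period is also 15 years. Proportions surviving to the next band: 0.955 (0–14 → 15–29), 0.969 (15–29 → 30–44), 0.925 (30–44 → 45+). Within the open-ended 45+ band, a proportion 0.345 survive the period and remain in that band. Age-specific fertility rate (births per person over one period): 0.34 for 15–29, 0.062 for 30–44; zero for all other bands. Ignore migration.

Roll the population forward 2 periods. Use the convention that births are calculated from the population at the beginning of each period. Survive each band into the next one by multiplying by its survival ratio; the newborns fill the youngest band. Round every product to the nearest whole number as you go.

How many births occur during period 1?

After projecting period 1:
Births: 6850 × 0.34 = 2329  |  4800 × 0.062 = 298 — total 2627
15–29: 3950 × 0.955 = 3772
30–44: 6850 × 0.969 = 6638
45+: 4800 × 0.925 + 2450 × 0.345 = 4440 + 845 = 5285
→ [2627, 3772, 6638, 5285]

2627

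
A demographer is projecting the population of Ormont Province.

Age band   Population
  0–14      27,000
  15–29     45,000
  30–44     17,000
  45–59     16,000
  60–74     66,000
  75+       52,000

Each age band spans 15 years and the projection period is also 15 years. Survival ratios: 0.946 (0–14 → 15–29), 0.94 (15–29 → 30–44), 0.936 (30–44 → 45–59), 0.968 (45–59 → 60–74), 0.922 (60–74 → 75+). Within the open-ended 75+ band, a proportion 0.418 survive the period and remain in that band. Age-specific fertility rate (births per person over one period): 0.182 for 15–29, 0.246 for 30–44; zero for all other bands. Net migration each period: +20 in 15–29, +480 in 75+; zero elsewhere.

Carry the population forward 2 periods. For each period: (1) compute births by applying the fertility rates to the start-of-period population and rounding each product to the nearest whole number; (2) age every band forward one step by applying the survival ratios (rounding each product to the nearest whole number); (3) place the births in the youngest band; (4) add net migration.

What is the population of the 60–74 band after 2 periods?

Period 1:
Births: 45000 × 0.182 = 8190 ; 17000 × 0.246 = 4182 → 12372
15–29: 27000 × 0.946 = 25542
30–44: 45000 × 0.94 = 42300
45–59: 17000 × 0.936 = 15912
60–74: 16000 × 0.968 = 15488
75+: 66000 × 0.922 + 52000 × 0.418 = 60852 + 21736 = 82588
Net migration: 15–29 + 20 → 25562; 75+ + 480 → 83068
Population now: 0–14=12372, 15–29=25562, 30–44=42300, 45–59=15912, 60–74=15488, 75+=83068
Period 2:
Births: 25562 × 0.182 = 4652 ; 42300 × 0.246 = 10406 → 15058
15–29: 12372 × 0.946 = 11704
30–44: 25562 × 0.94 = 24028
45–59: 42300 × 0.936 = 39593
60–74: 15912 × 0.968 = 15403
75+: 15488 × 0.922 + 83068 × 0.418 = 14280 + 34722 = 49002
Net migration: 15–29 + 20 → 11724; 75+ + 480 → 49482
Population now: 0–14=15058, 15–29=11724, 30–44=24028, 45–59=39593, 60–74=15403, 75+=49482

15403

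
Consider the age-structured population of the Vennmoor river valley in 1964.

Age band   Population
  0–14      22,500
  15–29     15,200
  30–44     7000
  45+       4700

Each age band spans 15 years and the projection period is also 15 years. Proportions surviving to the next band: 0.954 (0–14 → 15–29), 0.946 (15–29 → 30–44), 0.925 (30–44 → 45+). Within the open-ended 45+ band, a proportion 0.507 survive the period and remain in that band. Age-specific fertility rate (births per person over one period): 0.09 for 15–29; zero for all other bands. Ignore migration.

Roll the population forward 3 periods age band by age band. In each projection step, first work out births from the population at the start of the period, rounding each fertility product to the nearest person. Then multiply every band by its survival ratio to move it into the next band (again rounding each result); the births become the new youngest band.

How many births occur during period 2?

Numbering the groups 1..4 from youngest to oldest:
[period 1]
Births: 15200 × 0.09 = 1368
Group 2: 22500 × 0.954 = 21465
Group 3: 15200 × 0.946 = 14379
Group 4: 7000 × 0.925 + 4700 × 0.507 = 6475 + 2383 = 8858
Population now: 0–14=1368, 15–29=21465, 30–44=14379, 45+=8858
[period 2]
Births: 21465 × 0.09 = 1932
Group 2: 1368 × 0.954 = 1305
Group 3: 21465 × 0.946 = 20306
Group 4: 14379 × 0.925 + 8858 × 0.507 = 13301 + 4491 = 17792
Population now: 0–14=1932, 15–29=1305, 30–44=20306, 45+=17792

1932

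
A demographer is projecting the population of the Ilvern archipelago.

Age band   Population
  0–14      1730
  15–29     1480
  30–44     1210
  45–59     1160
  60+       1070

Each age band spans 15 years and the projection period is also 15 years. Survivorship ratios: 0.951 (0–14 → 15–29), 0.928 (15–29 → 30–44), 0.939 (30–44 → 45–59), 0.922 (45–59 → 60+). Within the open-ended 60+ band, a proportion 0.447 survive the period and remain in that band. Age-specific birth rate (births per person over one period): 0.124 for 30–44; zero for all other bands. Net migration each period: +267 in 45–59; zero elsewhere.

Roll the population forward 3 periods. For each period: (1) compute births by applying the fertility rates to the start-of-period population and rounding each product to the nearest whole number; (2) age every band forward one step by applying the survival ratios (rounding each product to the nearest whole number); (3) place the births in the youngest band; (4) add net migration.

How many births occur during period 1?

150

Call the groups 1 to 5, youngest first.
After projecting period 1:
Births: 1210 * 0.124 = 150
Group 2: 1730 * 0.951 = 1645
Group 3: 1480 * 0.928 = 1373
Group 4: 1210 * 0.939 = 1136
Group 5: 1160 * 0.922 + 1070 * 0.447 = 1070 + 478 = 1548
Net migration: Group 4 + 267 → 1403
Giving 150 / 1645 / 1373 / 1403 / 1548.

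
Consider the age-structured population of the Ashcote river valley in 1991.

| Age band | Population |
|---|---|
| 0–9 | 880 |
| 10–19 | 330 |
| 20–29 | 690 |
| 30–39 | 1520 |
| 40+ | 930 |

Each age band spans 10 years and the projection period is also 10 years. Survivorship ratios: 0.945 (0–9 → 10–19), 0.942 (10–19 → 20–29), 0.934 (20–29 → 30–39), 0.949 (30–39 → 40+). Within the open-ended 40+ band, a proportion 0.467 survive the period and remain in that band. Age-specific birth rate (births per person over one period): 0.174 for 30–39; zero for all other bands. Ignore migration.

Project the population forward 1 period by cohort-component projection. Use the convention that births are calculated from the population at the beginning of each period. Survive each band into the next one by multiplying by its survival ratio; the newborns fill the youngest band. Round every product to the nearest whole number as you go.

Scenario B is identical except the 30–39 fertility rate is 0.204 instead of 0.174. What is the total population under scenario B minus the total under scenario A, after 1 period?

Let band 1 be 0–9 through band 5 = 40+.
— Period 1 —
Births: 1520 × 0.174 = 264
Band 2: 880 × 0.945 = 832
Band 3: 330 × 0.942 = 311
Band 4: 690 × 0.934 = 644
Band 5: 1520 × 0.949 + 930 × 0.467 = 1442 + 434 = 1876
Population now: 0–9=264, 10–19=832, 20–29=311, 30–39=644, 40+=1876
Scenario A total after 1 period: 3927
Scenario B projection —
— Period 1 —
Births: 1520 × 0.204 = 310
Band 2: 880 × 0.945 = 832
Band 3: 330 × 0.942 = 311
Band 4: 690 × 0.934 = 644
Band 5: 1520 × 0.949 + 930 × 0.467 = 1442 + 434 = 1876
Population now: 0–9=310, 10–19=832, 20–29=311, 30–39=644, 40+=1876
Scenario B total after 1 period: 3973
Difference B − A = 3973 − 3927 = 46

46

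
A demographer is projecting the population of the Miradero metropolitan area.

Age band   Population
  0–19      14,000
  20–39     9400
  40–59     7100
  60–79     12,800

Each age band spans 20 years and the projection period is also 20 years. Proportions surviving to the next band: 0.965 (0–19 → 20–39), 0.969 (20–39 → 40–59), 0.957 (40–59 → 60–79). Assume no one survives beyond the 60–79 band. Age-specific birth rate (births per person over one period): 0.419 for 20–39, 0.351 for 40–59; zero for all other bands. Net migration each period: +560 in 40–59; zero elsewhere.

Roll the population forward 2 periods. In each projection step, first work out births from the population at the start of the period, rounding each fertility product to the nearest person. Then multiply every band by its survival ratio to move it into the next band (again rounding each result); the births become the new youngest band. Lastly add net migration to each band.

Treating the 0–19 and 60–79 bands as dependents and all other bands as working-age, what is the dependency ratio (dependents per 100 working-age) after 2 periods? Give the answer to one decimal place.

92.2

— Period 1 —
Births: 9400 × 0.419 = 3939 ; 7100 × 0.351 = 2492 → 6431
20–39: 14000 × 0.965 = 13510
40–59: 9400 × 0.969 = 9109
60–79: 7100 × 0.957 = 6795
Net migration: 40–59 + 560 → 9669
End of period: [6431, 13510, 9669, 6795]
— Period 2 —
Births: 13510 × 0.419 = 5661 ; 9669 × 0.351 = 3394 → 9055
20–39: 6431 × 0.965 = 6206
40–59: 13510 × 0.969 = 13091
60–79: 9669 × 0.957 = 9253
Net migration: 40–59 + 560 → 13651
End of period: [9055, 6206, 13651, 9253]
Dependents (band 0–19 + band 60–79) = 9055 + 9253 = 18308; working-age = 19857; ratio = 18308/19857 × 100 = 92.2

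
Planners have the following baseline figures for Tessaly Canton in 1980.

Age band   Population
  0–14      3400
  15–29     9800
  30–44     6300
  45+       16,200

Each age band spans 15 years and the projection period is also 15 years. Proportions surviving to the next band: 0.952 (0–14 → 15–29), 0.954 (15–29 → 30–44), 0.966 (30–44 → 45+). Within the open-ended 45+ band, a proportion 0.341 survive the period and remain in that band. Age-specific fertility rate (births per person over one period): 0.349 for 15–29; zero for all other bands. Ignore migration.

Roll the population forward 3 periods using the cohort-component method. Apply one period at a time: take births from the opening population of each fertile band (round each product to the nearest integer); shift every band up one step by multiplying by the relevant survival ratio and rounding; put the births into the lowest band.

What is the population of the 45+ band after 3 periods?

7413

— Period 1 —
Births: 9800 × 0.349 = 3420
15–29: 3400 × 0.952 = 3237
30–44: 9800 × 0.954 = 9349
45+: 6300 × 0.966 + 16200 × 0.341 = 6086 + 5524 = 11610
Population now: 0–14=3420, 15–29=3237, 30–44=9349, 45+=11610
— Period 2 —
Births: 3237 × 0.349 = 1130
15–29: 3420 × 0.952 = 3256
30–44: 3237 × 0.954 = 3088
45+: 9349 × 0.966 + 11610 × 0.341 = 9031 + 3959 = 12990
Population now: 0–14=1130, 15–29=3256, 30–44=3088, 45+=12990
— Period 3 —
Births: 3256 × 0.349 = 1136
15–29: 1130 × 0.952 = 1076
30–44: 3256 × 0.954 = 3106
45+: 3088 × 0.966 + 12990 × 0.341 = 2983 + 4430 = 7413
Population now: 0–14=1136, 15–29=1076, 30–44=3106, 45+=7413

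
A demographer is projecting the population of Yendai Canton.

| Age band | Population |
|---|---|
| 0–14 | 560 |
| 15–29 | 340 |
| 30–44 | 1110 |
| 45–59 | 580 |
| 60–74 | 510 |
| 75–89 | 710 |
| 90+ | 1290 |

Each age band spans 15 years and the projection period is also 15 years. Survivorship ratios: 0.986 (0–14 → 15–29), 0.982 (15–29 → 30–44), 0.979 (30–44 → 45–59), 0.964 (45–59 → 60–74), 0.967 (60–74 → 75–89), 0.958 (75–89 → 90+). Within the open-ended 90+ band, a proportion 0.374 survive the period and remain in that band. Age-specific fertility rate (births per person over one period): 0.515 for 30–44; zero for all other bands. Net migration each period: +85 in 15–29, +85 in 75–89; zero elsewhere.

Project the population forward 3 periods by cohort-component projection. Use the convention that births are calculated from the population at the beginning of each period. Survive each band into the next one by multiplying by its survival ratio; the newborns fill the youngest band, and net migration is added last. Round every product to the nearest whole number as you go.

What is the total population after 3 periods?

4210

[period 1]
Births: 1110 × 0.515 = 572
15–29: 560 × 0.986 = 552
30–44: 340 × 0.982 = 334
45–59: 1110 × 0.979 = 1087
60–74: 580 × 0.964 = 559
75–89: 510 × 0.967 = 493
90+: 710 × 0.958 + 1290 × 0.374 = 680 + 482 = 1162
Net migration: 15–29 + 85 → 637; 75–89 + 85 → 578
End of period: [572, 637, 334, 1087, 559, 578, 1162]
[period 2]
Births: 334 × 0.515 = 172
15–29: 572 × 0.986 = 564
30–44: 637 × 0.982 = 626
45–59: 334 × 0.979 = 327
60–74: 1087 × 0.964 = 1048
75–89: 559 × 0.967 = 541
90+: 578 × 0.958 + 1162 × 0.374 = 554 + 435 = 989
Net migration: 15–29 + 85 → 649; 75–89 + 85 → 626
End of period: [172, 649, 626, 327, 1048, 626, 989]
[period 3]
Births: 626 × 0.515 = 322
15–29: 172 × 0.986 = 170
30–44: 649 × 0.982 = 637
45–59: 626 × 0.979 = 613
60–74: 327 × 0.964 = 315
75–89: 1048 × 0.967 = 1013
90+: 626 × 0.958 + 989 × 0.374 = 600 + 370 = 970
Net migration: 15–29 + 85 → 255; 75–89 + 85 → 1098
End of period: [322, 255, 637, 613, 315, 1098, 970]
Total after period 3: 322 + 255 + 637 + 613 + 315 + 1098 + 970 = 4210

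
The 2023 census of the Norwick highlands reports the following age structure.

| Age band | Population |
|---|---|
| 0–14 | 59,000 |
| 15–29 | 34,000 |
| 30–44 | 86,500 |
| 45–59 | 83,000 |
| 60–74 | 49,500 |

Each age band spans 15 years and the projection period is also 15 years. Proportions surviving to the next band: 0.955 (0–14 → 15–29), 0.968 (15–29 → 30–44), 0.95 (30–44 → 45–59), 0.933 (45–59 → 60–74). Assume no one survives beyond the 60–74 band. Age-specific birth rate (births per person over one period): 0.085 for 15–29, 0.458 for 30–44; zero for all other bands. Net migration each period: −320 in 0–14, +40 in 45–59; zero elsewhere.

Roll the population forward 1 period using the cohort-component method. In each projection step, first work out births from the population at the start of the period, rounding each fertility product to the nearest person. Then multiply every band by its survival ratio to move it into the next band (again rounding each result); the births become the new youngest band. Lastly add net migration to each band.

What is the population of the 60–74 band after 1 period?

Let group 1 be 0–14 through group 5 = 60–74.
Period 1:
Births: 34000 * 0.085 = 2890 ; 86500 * 0.458 = 39617 ⇒ total 42507
Group 2: 59000 * 0.955 = 56345
Group 3: 34000 * 0.968 = 32912
Group 4: 86500 * 0.95 = 82175
Group 5: 83000 * 0.933 = 77439
Net migration: Group 1 − 320 → 42187; Group 4 + 40 → 82215
Giving 42187 / 56345 / 32912 / 82215 / 77439.

77439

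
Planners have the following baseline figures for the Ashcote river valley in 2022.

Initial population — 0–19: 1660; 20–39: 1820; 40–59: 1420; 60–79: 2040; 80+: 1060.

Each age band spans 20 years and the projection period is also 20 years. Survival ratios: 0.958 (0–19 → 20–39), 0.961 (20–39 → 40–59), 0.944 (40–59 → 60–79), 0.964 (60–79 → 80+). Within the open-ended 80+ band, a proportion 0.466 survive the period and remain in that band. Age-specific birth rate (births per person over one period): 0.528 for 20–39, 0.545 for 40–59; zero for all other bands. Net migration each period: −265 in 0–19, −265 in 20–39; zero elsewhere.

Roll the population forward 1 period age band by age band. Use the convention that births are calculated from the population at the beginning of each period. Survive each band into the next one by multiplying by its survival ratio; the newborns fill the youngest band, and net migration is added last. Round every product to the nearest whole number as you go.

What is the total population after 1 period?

8345

— Period 1 —
Births: 1820 × 0.528 = 961, 1420 × 0.545 = 774 → total 1735
20–39: 1660 × 0.958 = 1590
40–59: 1820 × 0.961 = 1749
60–79: 1420 × 0.944 = 1340
80+: 2040 × 0.964 + 1060 × 0.466 = 1967 + 494 = 2461
Net migration: 0–19 − 265 → 1470; 20–39 − 265 → 1325
→ [1470, 1325, 1749, 1340, 2461]
Total after period 1: 1470 + 1325 + 1749 + 1340 + 2461 = 8345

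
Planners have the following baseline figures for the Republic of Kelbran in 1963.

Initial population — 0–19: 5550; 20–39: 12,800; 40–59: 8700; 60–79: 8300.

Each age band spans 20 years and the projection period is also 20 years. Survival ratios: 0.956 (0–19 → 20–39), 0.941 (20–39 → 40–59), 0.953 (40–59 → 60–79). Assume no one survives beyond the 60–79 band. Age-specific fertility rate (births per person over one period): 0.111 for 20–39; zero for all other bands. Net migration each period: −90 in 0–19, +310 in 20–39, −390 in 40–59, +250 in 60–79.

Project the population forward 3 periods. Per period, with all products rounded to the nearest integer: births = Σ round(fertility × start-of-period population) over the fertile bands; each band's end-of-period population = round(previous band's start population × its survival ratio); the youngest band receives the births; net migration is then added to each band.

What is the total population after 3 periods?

Period 1.
Births: 12800 × 0.111 = 1421
20–39: 5550 × 0.956 = 5306
40–59: 12800 × 0.941 = 12045
60–79: 8700 × 0.953 = 8291
Net migration: 0–19 − 90 → 1331; 20–39 + 310 → 5616; 40–59 − 390 → 11655; 60–79 + 250 → 8541
Population now: 0–19=1331, 20–39=5616, 40–59=11655, 60–79=8541
Period 2.
Births: 5616 × 0.111 = 623
20–39: 1331 × 0.956 = 1272
40–59: 5616 × 0.941 = 5285
60–79: 11655 × 0.953 = 11107
Net migration: 0–19 − 90 → 533; 20–39 + 310 → 1582; 40–59 − 390 → 4895; 60–79 + 250 → 11357
Population now: 0–19=533, 20–39=1582, 40–59=4895, 60–79=11357
Period 3.
Births: 1582 × 0.111 = 176
20–39: 533 × 0.956 = 510
40–59: 1582 × 0.941 = 1489
60–79: 4895 × 0.953 = 4665
Net migration: 0–19 − 90 → 86; 20–39 + 310 → 820; 40–59 − 390 → 1099; 60–79 + 250 → 4915
Population now: 0–19=86, 20–39=820, 40–59=1099, 60–79=4915
Total after period 3: 86 + 820 + 1099 + 4915 = 6920

6920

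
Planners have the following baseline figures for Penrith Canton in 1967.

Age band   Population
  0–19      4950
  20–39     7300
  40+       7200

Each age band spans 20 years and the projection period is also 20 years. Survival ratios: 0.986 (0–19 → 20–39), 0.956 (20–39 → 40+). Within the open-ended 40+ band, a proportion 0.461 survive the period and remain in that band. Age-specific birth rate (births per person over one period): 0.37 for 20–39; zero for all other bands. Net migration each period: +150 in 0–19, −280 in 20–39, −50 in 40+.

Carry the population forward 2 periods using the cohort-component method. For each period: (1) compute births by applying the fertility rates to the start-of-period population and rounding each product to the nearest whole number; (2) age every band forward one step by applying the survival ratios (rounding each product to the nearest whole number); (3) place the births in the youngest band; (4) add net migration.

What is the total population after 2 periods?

Period 1:
Births: 7300 × 0.37 = 2701
20–39: 4950 × 0.986 = 4881
40+: 7300 × 0.956 + 7200 × 0.461 = 6979 + 3319 = 10298
Net migration: 0–19 + 150 → 2851; 20–39 − 280 → 4601; 40+ − 50 → 10248
→ [2851, 4601, 10248]
Period 2:
Births: 4601 × 0.37 = 1702
20–39: 2851 × 0.986 = 2811
40+: 4601 × 0.956 + 10248 × 0.461 = 4399 + 4724 = 9123
Net migration: 0–19 + 150 → 1852; 20–39 − 280 → 2531; 40+ − 50 → 9073
→ [1852, 2531, 9073]
Total after period 2: 1852 + 2531 + 9073 = 13456

13456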